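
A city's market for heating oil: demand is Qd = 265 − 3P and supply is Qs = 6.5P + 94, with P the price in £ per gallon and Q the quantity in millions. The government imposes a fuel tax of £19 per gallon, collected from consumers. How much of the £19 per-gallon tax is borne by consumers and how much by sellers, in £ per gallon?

Without the tax, 265 − 3P = 6.5P + 94 gives 9.5P = 171, so P* = £18 and Q* = 211.
With the tax collected from consumers, demand (in seller-price terms) shifts: Qd = 265 − 3(P + 19).
New equilibrium: consumers pay £31, sellers receive £12, Q = 172. (Wedge: Pb − Ps = 19.)
Burden on consumers: £13; on sellers: £6. (They sum to £19.)

Consumers bear £13 per gallon; sellers bear £6 per gallon.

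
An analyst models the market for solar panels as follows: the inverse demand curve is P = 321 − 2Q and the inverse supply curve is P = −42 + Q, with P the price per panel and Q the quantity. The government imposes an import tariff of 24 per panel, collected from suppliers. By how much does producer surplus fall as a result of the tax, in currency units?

Producer surplus falls by 936.

Rewrite in direct form: Qd = 160.5 − 0.5P and Qs = P + 42.
Before the tax: set 160.5 − 0.5P = P + 42 → P* = 79, Q* = 121.
With the tax collected from suppliers, supply shifts: Qs = (P − 24) + 42.
Solving gives Q = 113 with consumers paying 95 and suppliers receiving 71 (the 24 wedge).
ΔPS is the trapezoid between Q = 113 and Q = 121 of height 8: ½ · (121 + 113) · 8 = 936.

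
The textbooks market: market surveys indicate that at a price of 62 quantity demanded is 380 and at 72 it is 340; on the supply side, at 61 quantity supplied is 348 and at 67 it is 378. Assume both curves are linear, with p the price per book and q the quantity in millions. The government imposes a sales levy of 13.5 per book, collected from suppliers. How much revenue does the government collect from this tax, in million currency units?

Demand slope: (340 − 380)/(72 − 62) = -4, so qd = 628 − 4p.
Supply slope: (378 − 348)/(67 − 61) = 5, so qs = 5p + 43.
Before the tax: set 628 − 4p = 5p + 43 → p* = 65, q* = 368.
With the tax collected from suppliers, supply shifts: qs = 5(p − 13.5) + 43.
New equilibrium: consumers pay 72.5, suppliers receive 59, q = 338. (Wedge: pb − ps = 13.5.)
Revenue = t · Q = 13.5 · 338 = 4563.

Tax revenue = 4563 million.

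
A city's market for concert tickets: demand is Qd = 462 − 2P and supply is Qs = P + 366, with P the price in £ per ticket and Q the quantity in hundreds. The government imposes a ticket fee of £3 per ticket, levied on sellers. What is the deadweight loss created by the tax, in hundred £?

Without the tax, 462 − 2P = P + 366 gives 3P = 96, so P* = £32 and Q* = 398.
With the tax collected from sellers, supply shifts: Qs = (P − 3) + 366.
Solving gives Q = 396 with consumers paying £33 and sellers receiving £30 (the £3 wedge).
Quantity falls by |ΔQ| = |398 − 396| = 2.
DWL = ½ · t · |ΔQ| = ½ · 3 · 2 = £3.

Deadweight loss = £3 hundred.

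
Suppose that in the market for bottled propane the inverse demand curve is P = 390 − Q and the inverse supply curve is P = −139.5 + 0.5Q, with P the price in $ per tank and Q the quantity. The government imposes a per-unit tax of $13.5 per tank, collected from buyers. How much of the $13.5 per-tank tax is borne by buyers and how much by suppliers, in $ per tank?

Rewrite in direct form: Qd = 390 − P and Qs = 2P + 279.
Without the tax, 390 − P = 2P + 279 gives 3P = 111, so P* = $37 and Q* = 353.
With the tax collected from buyers, demand (in seller-price terms) shifts: Qd = 390 − (P + 13.5).
Solving gives Q = 344 with buyers paying $46 and suppliers receiving $32.5 (the $13.5 wedge).
Burden on buyers: $9; on suppliers: $4.5. (They sum to $13.5.)
The less price-elastic side of the market bears the larger share of a per-unit tax.

Buyers bear $9 per tank; suppliers bear $4.5 per tank.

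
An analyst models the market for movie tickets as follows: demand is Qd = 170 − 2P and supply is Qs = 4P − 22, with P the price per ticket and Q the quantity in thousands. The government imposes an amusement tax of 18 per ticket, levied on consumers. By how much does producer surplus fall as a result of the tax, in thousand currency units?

Without the tax, 170 − 2P = 4P − 22 gives 6P = 192, so P* = 32 and Q* = 106.
With the tax collected from consumers, demand (in seller-price terms) shifts: Qd = 170 − 2(P + 18).
Solving gives Q = 82 with consumers paying 44 and suppliers receiving 26 (the 18 wedge).
ΔPS is the trapezoid between Q = 82 and Q = 106 of height 6: ½ · (106 + 82) · 6 = 564.

Producer surplus falls by 564 thousand.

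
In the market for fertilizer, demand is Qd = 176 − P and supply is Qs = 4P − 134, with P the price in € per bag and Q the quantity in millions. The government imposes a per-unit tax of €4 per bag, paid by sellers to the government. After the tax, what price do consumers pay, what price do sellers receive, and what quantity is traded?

Consumers pay €65.2; sellers receive €61.2; quantity = 110.8.

Before the tax: set 176 − P = 4P − 134 → P* = €62, Q* = 114.
With the tax collected from sellers, supply shifts: Qs = 4(P − 4) − 134.
New equilibrium: consumers pay €65.2, sellers receive €61.2, Q = 110.8. (Wedge: Pb − Ps = 4.)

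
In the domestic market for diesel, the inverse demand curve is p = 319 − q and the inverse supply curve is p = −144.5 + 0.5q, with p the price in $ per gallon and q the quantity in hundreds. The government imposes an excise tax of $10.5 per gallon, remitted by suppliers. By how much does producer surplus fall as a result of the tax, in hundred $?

Inverting to q(p) form: qd = 319 − p; qs = 2p + 289.
Without the tax, 319 − p = 2p + 289 gives 3p = 30, so p* = $10 and q* = 309.
With the tax collected from suppliers, supply shifts: qs = 2(p − 10.5) + 289.
New equilibrium: consumers pay $17, suppliers receive $6.5, q = 302. (Wedge: pb − ps = 10.5.)
ΔPS is the trapezoid between Q = 302 and Q = 309 of height $3.5: ½ · (309 + 302) · 3.5 = $1069.25.

Producer surplus falls by $1069.25 hundred.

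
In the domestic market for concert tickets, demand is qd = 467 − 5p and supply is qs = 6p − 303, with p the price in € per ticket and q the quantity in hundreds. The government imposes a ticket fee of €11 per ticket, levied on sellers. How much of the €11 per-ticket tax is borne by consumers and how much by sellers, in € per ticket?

Consumers bear €6 per ticket; sellers bear €5 per ticket.

Without the tax, 467 − 5p = 6p − 303 gives 11p = 770, so p* = €70 and q* = 117.
With the tax collected from sellers, supply shifts: qs = 6(p − 11) − 303.
New equilibrium: consumers pay €76, sellers receive €65, q = 87. (Wedge: pb − ps = 11.)
Burden on consumers: €6; on sellers: €5. (They sum to €11.)
The less price-elastic side of the market bears the larger share of a per-unit tax.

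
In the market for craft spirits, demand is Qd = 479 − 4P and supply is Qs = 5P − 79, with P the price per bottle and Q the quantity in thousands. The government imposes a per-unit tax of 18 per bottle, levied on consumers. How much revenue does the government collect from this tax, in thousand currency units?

Tax revenue = 3438 thousand.

Without the tax, 479 − 4P = 5P − 79 gives 9P = 558, so P* = 62 and Q* = 231.
With the tax collected from consumers, demand (in seller-price terms) shifts: Qd = 479 − 4(P + 18).
Solving gives Q = 191 with consumers paying 72 and suppliers receiving 54 (the 18 wedge).
Revenue = t · Q = 18 · 191 = 3438.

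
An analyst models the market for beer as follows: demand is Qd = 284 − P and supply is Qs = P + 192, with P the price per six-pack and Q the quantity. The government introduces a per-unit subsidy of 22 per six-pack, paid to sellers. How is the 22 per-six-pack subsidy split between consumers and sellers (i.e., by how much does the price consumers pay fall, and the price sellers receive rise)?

Before the subsidy: set 284 − P = P + 192 → P* = 46, Q* = 238.
With a per-unit subsidy paid to sellers, each receives P + 22 per unit sold, so supply becomes Qs = (P + 22) + 192.
Solving gives Q = 249 with consumers paying 35 and sellers receiving 57 (the 22 wedge).
Gain to consumers: 11; to sellers: 11. (They sum to 22.)

Consumers gain 11 per six-pack; sellers gain 11 per six-pack.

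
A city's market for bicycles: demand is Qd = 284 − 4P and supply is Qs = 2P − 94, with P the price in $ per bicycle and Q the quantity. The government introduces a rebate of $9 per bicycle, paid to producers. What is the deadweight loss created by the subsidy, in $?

Deadweight loss = $54.

Before the subsidy: set 284 − 4P = 2P − 94 → P* = $63, Q* = 32.
With a per-unit subsidy paid to producers, each receives P + 9 per unit sold, so supply becomes Qs = 2(P + 9) − 94.
Solving gives Q = 44 with consumers paying $60 and producers receiving $69 (the $9 wedge).
Quantity rises by |ΔQ| = |32 − 44| = 12.
DWL = ½ · t · |ΔQ| = ½ · 9 · 12 = $54.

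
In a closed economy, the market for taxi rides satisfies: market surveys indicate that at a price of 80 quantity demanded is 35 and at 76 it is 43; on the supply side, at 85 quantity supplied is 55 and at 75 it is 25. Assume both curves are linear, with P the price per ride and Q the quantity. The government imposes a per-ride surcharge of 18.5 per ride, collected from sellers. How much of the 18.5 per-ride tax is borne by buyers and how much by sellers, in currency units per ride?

Demand slope: (43 − 35)/(76 − 80) = -2, so Qd = 195 − 2P.
Supply slope: (25 − 55)/(75 − 85) = 3, so Qs = 3P − 200.
Without the tax, 195 − 2P = 3P − 200 gives 5P = 395, so P* = 79 and Q* = 37.
With the tax collected from sellers, supply shifts: Qs = 3(P − 18.5) − 200.
New equilibrium: buyers pay 90.1, sellers receive 71.6, Q = 14.8. (Wedge: Pb − Ps = 18.5.)
Burden on buyers: 11.1; on sellers: 7.4. (They sum to 18.5.)
The less price-elastic side of the market bears the larger share of a per-unit tax.

Buyers bear 11.1 per ride; sellers bear 7.4 per ride.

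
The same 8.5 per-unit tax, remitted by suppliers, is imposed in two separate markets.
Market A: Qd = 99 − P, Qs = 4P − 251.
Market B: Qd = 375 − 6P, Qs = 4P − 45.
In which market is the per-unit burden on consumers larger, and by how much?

Market A: pre-tax P* = 70, Q* = 29; post-tax Q = 22.2; per-unit burden on consumers = 6.8.
Market B: pre-tax P* = 42, Q* = 123; post-tax Q = 102.6; per-unit burden on consumers = 3.4.
Difference: 6.8 vs 3.4 → market A is larger by 3.4.

Market A, by 3.4.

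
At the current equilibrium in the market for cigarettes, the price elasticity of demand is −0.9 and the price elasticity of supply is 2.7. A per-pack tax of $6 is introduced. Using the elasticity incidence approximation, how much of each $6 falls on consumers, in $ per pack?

Consumers bear ≈ $4.5 per pack.

Incidence ratio: consumers' share ≈ εs / (εs + |εd|) = 2.7 / (2.7 + 0.9) = 0.75.
So consumers bear ≈ 0.75 × $6 = $4.5; suppliers bear $1.5.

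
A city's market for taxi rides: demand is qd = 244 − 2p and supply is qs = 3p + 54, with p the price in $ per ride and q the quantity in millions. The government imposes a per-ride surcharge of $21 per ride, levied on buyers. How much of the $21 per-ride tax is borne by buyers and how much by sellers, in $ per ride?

Without the tax, 244 − 2p = 3p + 54 gives 5p = 190, so p* = $38 and q* = 168.
With the tax collected from buyers, demand (in seller-price terms) shifts: qd = 244 − 2(p + 21).
Solving gives q = 142.8 with buyers paying $50.6 and sellers receiving $29.6 (the $21 wedge).
Burden on buyers: $12.6; on sellers: $8.4. (They sum to $21.)

Buyers bear $12.6 per ride; sellers bear $8.4 per ride.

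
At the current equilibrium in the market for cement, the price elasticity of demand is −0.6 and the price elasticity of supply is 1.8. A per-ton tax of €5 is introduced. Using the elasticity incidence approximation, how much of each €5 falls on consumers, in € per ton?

Consumers bear ≈ €3.75 per ton.

Incidence ratio: consumers' share ≈ εs / (εs + |εd|) = 1.8 / (1.8 + 0.6) = 0.75.
So consumers bear ≈ 0.75 × €5 = €3.75; sellers bear €1.25.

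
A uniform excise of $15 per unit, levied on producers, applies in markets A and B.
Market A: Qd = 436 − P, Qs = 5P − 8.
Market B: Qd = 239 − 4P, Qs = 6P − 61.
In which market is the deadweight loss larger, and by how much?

Market A: pre-tax P* = $74, Q* = 362; post-tax Q = 349.5; deadweight loss = $93.75.
Market B: pre-tax P* = $30, Q* = 119; post-tax Q = 83; deadweight loss = $270.
Difference: $93.75 vs $270 → market B is larger by $176.25.

Market B, by $176.25.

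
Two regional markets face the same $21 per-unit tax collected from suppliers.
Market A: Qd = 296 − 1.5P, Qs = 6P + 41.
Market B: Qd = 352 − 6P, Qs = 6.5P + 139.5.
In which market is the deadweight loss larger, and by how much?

Market A: pre-tax P* = $34, Q* = 245; post-tax Q = 219.8; deadweight loss = $264.6.
Market B: pre-tax P* = $17, Q* = 250; post-tax Q = 184.48; deadweight loss = $687.96.
Difference: $264.6 vs $687.96 → market B is larger by $423.36.

Market B, by $423.36.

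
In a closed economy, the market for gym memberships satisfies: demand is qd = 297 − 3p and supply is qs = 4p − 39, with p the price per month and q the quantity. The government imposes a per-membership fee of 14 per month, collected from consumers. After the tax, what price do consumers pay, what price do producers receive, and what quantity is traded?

Before the tax: set 297 − 3p = 4p − 39 → p* = 48, q* = 153.
With the tax collected from consumers, demand (in seller-price terms) shifts: qd = 297 − 3(p + 14).
Solving gives q = 129 with consumers paying 56 and producers receiving 42 (the 14 wedge).
The less price-elastic side of the market bears the larger share of a per-unit tax.

Consumers pay 56; producers receive 42; quantity = 129.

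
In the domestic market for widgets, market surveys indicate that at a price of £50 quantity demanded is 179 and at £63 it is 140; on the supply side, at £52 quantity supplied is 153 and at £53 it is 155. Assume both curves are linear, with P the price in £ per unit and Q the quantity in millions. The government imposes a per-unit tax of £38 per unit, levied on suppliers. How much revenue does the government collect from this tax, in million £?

Demand slope: (140 − 179)/(63 − 50) = -3, so Qd = 329 − 3P.
Supply slope: (155 − 153)/(53 − 52) = 2, so Qs = 2P + 49.
Without the tax, 329 − 3P = 2P + 49 gives 5P = 280, so P* = £56 and Q* = 161.
With the tax collected from suppliers, supply shifts: Qs = 2(P − 38) + 49.
Solving gives Q = 115.4 with consumers paying £71.2 and suppliers receiving £33.2 (the £38 wedge).
Revenue = t · Q = 38 · 115.4 = £4385.2.

Tax revenue = £4385.2 million.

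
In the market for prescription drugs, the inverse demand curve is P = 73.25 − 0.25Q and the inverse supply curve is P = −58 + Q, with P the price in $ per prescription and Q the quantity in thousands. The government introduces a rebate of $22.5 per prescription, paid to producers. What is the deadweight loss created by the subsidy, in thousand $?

Deadweight loss = $202.5 thousand.

Inverting to Q(P) form: Qd = 293 − 4P; Qs = P + 58.
Without the subsidy, 293 − 4P = P + 58 gives 5P = 235, so P* = $47 and Q* = 105.
With a per-unit subsidy paid to producers, each receives P + 22.5 per unit sold, so supply becomes Qs = (P + 22.5) + 58.
New equilibrium: consumers pay $42.5, producers receive $65, Q = 123. (Wedge: Pb − Ps = −22.5.)
Quantity rises by |ΔQ| = |105 − 123| = 18.
DWL = ½ · t · |ΔQ| = ½ · 22.5 · 18 = $202.5.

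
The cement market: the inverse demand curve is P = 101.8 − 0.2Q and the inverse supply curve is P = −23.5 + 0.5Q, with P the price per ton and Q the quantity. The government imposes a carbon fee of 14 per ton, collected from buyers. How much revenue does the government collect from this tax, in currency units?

Rewrite in direct form: Qd = 509 − 5P and Qs = 2P + 47.
Without the tax, 509 − 5P = 2P + 47 gives 7P = 462, so P* = 66 and Q* = 179.
With the tax collected from buyers, demand (in seller-price terms) shifts: Qd = 509 − 5(P + 14).
New equilibrium: buyers pay 70, suppliers receive 56, Q = 159. (Wedge: Pb − Ps = 14.)
Revenue = t · Q = 14 · 159 = 2226.

Tax revenue = 2226.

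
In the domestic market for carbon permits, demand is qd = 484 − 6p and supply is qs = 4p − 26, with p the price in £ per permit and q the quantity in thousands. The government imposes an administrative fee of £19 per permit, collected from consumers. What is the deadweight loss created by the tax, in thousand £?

Before the tax: set 484 − 6p = 4p − 26 → p* = £51, q* = 178.
With the tax collected from consumers, demand (in seller-price terms) shifts: qd = 484 − 6(p + 19).
New equilibrium: consumers pay £58.6, sellers receive £39.6, q = 132.4. (Wedge: pb − ps = 19.)
Quantity falls by |ΔQ| = |178 − 132.4| = 45.6.
DWL = ½ · t · |ΔQ| = ½ · 19 · 45.6 = £433.2.

Deadweight loss = £433.2 thousand.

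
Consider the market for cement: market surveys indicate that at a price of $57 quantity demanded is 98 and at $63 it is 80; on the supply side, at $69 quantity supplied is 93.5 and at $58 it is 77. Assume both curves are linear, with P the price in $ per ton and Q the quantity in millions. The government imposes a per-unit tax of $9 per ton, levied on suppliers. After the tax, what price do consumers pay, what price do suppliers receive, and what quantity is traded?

Demand slope: (80 − 98)/(63 − 57) = -3, so Qd = 269 − 3P.
Supply slope: (77 − 93.5)/(58 − 69) = 1.5, so Qs = 1.5P − 10.
Before the tax: set 269 − 3P = 1.5P − 10 → P* = $62, Q* = 83.
With the tax collected from suppliers, supply shifts: Qs = 1.5(P − 9) − 10.
New equilibrium: consumers pay $65, suppliers receive $56, Q = 74. (Wedge: Pb − Ps = 9.)

Consumers pay $65; suppliers receive $56; quantity = 74.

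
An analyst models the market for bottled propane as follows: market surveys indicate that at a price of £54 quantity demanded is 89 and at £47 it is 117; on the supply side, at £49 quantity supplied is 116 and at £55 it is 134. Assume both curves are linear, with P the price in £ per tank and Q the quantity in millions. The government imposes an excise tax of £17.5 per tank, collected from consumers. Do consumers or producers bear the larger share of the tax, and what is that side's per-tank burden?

Producers bear the larger share: £10 per tank.

Demand slope: (117 − 89)/(47 − 54) = -4, so Qd = 305 − 4P.
Supply slope: (134 − 116)/(55 − 49) = 3, so Qs = 3P − 31.
Without the tax, 305 − 4P = 3P − 31 gives 7P = 336, so P* = £48 and Q* = 113.
With the tax collected from consumers, demand (in seller-price terms) shifts: Qd = 305 − 4(P + 17.5).
Solving gives Q = 83 with consumers paying £55.5 and producers receiving £38 (the £17.5 wedge).
Per-tank burden: consumers £7.5, producers £10.
Producers take the larger share because supply is less price-elastic here (demand slope 4 vs supply slope 3).
The less price-elastic side of the market bears the larger share of a per-unit tax.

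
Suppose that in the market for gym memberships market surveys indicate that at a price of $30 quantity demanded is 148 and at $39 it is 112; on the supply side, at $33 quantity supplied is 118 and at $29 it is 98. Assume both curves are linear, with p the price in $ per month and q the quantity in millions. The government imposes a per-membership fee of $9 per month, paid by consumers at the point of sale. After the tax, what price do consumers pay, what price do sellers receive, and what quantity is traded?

Demand slope: (112 − 148)/(39 − 30) = -4, so qd = 268 − 4p.
Supply slope: (98 − 118)/(29 − 33) = 5, so qs = 5p − 47.
Before the tax: set 268 − 4p = 5p − 47 → p* = $35, q* = 128.
With the tax collected from consumers, demand (in seller-price terms) shifts: qd = 268 − 4(p + 9).
Solving gives q = 108 with consumers paying $40 and sellers receiving $31 (the $9 wedge).
The less price-elastic side of the market bears the larger share of a per-unit tax.

Consumers pay $40; sellers receive $31; quantity = 108.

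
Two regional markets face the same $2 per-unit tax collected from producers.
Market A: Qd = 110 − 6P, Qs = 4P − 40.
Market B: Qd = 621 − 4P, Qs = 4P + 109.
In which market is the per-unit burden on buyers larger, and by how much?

Market A: pre-tax P* = $15, Q* = 20; post-tax Q = 15.2; per-unit burden on buyers = $0.8.
Market B: pre-tax P* = $64, Q* = 365; post-tax Q = 361; per-unit burden on buyers = $1.
Difference: $0.8 vs $1 → market B is larger by $0.2.

Market B, by $0.2.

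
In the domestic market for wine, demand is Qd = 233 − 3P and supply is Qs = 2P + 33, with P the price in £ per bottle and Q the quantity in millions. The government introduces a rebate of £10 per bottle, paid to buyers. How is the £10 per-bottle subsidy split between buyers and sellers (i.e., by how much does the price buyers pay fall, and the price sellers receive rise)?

Buyers gain £4 per bottle; sellers gain £6 per bottle.

Before the subsidy: set 233 − 3P = 2P + 33 → P* = £40, Q* = 113.
With a per-unit subsidy paid to buyers, each effectively pays P − 10, so demand becomes Qd = 233 − 3(P − 10).
New equilibrium: buyers pay £36, sellers receive £46, Q = 125. (Wedge: Pb − Ps = −10.)
Gain to buyers: £4; to sellers: £6. (They sum to £10.)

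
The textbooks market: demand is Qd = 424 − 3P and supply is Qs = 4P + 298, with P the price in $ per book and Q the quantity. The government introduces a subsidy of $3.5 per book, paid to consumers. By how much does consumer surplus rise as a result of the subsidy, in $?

Consumer surplus rises by $746.

Without the subsidy, 424 − 3P = 4P + 298 gives 7P = 126, so P* = $18 and Q* = 370.
With a per-unit subsidy paid to consumers, each effectively pays P − 3.5, so demand becomes Qd = 424 − 3(P − 3.5).
Solving gives Q = 376 with consumers paying $16 and suppliers receiving $19.5 (the $3.5 wedge).
ΔCS is the trapezoid between Q = 376 and Q = 370 of height $2: ½ · (370 + 376) · 2 = $746.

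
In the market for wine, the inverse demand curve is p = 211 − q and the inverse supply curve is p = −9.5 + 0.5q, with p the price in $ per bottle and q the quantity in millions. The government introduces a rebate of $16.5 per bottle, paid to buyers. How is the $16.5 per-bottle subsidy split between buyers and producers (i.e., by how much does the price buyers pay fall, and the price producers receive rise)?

Inverting to q(p) form: qd = 211 − p; qs = 2p + 19.
Without the subsidy, 211 − p = 2p + 19 gives 3p = 192, so p* = $64 and q* = 147.
With a per-unit subsidy paid to buyers, each effectively pays p − 16.5, so demand becomes qd = 211 − (p − 16.5).
New equilibrium: buyers pay $53, producers receive $69.5, q = 158. (Wedge: pb − ps = −16.5.)
Gain to buyers: $11; to producers: $5.5. (They sum to $16.5.)

Buyers gain $11 per bottle; producers gain $5.5 per bottle.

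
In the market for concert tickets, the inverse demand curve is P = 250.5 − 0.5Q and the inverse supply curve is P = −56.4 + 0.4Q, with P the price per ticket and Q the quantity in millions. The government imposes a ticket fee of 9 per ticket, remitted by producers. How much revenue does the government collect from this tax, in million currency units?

Tax revenue = 2979 million.

Inverting to Q(P) form: Qd = 501 − 2P; Qs = 2.5P + 141.
Without the tax, 501 − 2P = 2.5P + 141 gives 4.5P = 360, so P* = 80 and Q* = 341.
With the tax collected from producers, supply shifts: Qs = 2.5(P − 9) + 141.
Solving gives Q = 331 with consumers paying 85 and producers receiving 76 (the 9 wedge).
Revenue = t · Q = 9 · 331 = 2979.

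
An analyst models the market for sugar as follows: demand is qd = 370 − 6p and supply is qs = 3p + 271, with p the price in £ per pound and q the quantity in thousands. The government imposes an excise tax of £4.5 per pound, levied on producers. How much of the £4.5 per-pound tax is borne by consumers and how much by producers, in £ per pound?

Without the tax, 370 − 6p = 3p + 271 gives 9p = 99, so p* = £11 and q* = 304.
With the tax collected from producers, supply shifts: qs = 3(p − 4.5) + 271.
New equilibrium: consumers pay £12.5, producers receive £8, q = 295. (Wedge: pb − ps = 4.5.)
Burden on consumers: £1.5; on producers: £3. (They sum to £4.5.)
The less price-elastic side of the market bears the larger share of a per-unit tax.

Consumers bear £1.5 per pound; producers bear £3 per pound.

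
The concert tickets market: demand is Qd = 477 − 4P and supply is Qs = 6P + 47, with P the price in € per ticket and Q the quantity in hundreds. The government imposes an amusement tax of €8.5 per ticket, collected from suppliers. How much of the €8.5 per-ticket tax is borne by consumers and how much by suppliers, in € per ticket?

Consumers bear €5.1 per ticket; suppliers bear €3.4 per ticket.

Before the tax: set 477 − 4P = 6P + 47 → P* = €43, Q* = 305.
With the tax collected from suppliers, supply shifts: Qs = 6(P − 8.5) + 47.
New equilibrium: consumers pay €48.1, suppliers receive €39.6, Q = 284.6. (Wedge: Pb − Ps = 8.5.)
Burden on consumers: €5.1; on suppliers: €3.4. (They sum to €8.5.)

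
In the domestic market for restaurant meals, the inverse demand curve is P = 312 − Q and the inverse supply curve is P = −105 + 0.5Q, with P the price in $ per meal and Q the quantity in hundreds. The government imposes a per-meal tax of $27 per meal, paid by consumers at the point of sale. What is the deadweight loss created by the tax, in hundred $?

Rewrite in direct form: Qd = 312 − P and Qs = 2P + 210.
Before the tax: set 312 − P = 2P + 210 → P* = $34, Q* = 278.
With the tax collected from consumers, demand (in seller-price terms) shifts: Qd = 312 − (P + 27).
New equilibrium: consumers pay $52, suppliers receive $25, Q = 260. (Wedge: Pb − Ps = 27.)
Quantity falls by |ΔQ| = |278 − 260| = 18.
DWL = ½ · t · |ΔQ| = ½ · 27 · 18 = $243.

Deadweight loss = $243 hundred.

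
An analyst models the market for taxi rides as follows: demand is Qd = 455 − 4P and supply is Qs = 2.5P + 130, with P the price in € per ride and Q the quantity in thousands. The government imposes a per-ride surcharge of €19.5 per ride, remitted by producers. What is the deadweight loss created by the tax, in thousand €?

Without the tax, 455 − 4P = 2.5P + 130 gives 6.5P = 325, so P* = €50 and Q* = 255.
With the tax collected from producers, supply shifts: Qs = 2.5(P − 19.5) + 130.
Solving gives Q = 225 with consumers paying €57.5 and producers receiving €38 (the €19.5 wedge).
Quantity falls by |ΔQ| = |255 − 225| = 30.
DWL = ½ · t · |ΔQ| = ½ · 19.5 · 30 = €292.5.

Deadweight loss = €292.5 thousand.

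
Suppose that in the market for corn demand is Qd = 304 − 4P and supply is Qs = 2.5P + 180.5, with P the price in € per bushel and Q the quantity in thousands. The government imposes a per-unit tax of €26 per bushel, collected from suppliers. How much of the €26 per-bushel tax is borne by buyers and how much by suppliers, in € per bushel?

Without the tax, 304 − 4P = 2.5P + 180.5 gives 6.5P = 123.5, so P* = €19 and Q* = 228.
With the tax collected from suppliers, supply shifts: Qs = 2.5(P − 26) + 180.5.
New equilibrium: buyers pay €29, suppliers receive €3, Q = 188. (Wedge: Pb − Ps = 26.)
Burden on buyers: €10; on suppliers: €16. (They sum to €26.)

Buyers bear €10 per bushel; suppliers bear €16 per bushel.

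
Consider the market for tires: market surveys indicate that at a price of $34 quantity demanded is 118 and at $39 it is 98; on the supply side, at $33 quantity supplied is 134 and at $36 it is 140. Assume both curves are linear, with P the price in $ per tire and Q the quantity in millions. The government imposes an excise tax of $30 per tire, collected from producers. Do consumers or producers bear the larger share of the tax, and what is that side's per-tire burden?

Producers bear the larger share: $20 per tire.

Demand slope: (98 − 118)/(39 − 34) = -4, so Qd = 254 − 4P.
Supply slope: (140 − 134)/(36 − 33) = 2, so Qs = 2P + 68.
Without the tax, 254 − 4P = 2P + 68 gives 6P = 186, so P* = $31 and Q* = 130.
With the tax collected from producers, supply shifts: Qs = 2(P − 30) + 68.
New equilibrium: consumers pay $41, producers receive $11, Q = 90. (Wedge: Pb − Ps = 30.)
Per-tire burden: consumers $10, producers $20.
Producers take the larger share because supply is less price-elastic here (demand slope 4 vs supply slope 2).
The less price-elastic side of the market bears the larger share of a per-unit tax.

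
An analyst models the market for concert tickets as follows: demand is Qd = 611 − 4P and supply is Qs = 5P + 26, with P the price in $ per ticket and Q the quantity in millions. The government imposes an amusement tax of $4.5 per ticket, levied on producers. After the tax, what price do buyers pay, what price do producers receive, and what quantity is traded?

Buyers pay $67.5; producers receive $63; quantity = 341.

Before the tax: set 611 − 4P = 5P + 26 → P* = $65, Q* = 351.
With the tax collected from producers, supply shifts: Qs = 5(P − 4.5) + 26.
Solving gives Q = 341 with buyers paying $67.5 and producers receiving $63 (the $4.5 wedge).
The less price-elastic side of the market bears the larger share of a per-unit tax.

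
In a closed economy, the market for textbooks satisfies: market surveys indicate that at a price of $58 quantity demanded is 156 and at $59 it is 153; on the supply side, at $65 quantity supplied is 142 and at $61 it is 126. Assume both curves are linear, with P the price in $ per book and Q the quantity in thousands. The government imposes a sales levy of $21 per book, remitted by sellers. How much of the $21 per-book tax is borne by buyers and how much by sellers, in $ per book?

Demand slope: (153 − 156)/(59 − 58) = -3, so Qd = 330 − 3P.
Supply slope: (126 − 142)/(61 − 65) = 4, so Qs = 4P − 118.
Before the tax: set 330 − 3P = 4P − 118 → P* = $64, Q* = 138.
With the tax collected from sellers, supply shifts: Qs = 4(P − 21) − 118.
Solving gives Q = 102 with buyers paying $76 and sellers receiving $55 (the $21 wedge).
Burden on buyers: $12; on sellers: $9. (They sum to $21.)

Buyers bear $12 per book; sellers bear $9 per book.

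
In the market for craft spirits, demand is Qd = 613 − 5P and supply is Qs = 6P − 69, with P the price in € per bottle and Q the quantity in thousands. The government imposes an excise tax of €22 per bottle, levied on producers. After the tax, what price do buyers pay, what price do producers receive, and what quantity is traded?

Before the tax: set 613 − 5P = 6P − 69 → P* = €62, Q* = 303.
With the tax collected from producers, supply shifts: Qs = 6(P − 22) − 69.
New equilibrium: buyers pay €74, producers receive €52, Q = 243. (Wedge: Pb − Ps = 22.)

Buyers pay €74; producers receive €52; quantity = 243.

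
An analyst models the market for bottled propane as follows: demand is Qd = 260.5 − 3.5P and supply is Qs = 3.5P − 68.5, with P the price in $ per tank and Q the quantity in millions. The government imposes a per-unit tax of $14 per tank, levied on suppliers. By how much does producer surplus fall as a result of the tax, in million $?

Before the tax: set 260.5 − 3.5P = 3.5P − 68.5 → P* = $47, Q* = 96.
With the tax collected from suppliers, supply shifts: Qs = 3.5(P − 14) − 68.5.
New equilibrium: buyers pay $54, suppliers receive $40, Q = 71.5. (Wedge: Pb − Ps = 14.)
ΔPS is the trapezoid between Q = 71.5 and Q = 96 of height $7: ½ · (96 + 71.5) · 7 = $586.25.

Producer surplus falls by $586.25 million.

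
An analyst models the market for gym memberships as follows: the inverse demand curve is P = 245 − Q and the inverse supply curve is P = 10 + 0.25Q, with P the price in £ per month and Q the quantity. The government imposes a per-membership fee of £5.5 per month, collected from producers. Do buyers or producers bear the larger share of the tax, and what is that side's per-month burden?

Buyers bear the larger share: £4.4 per month.

Inverting to Q(P) form: Qd = 245 − P; Qs = 4P − 40.
Without the tax, 245 − P = 4P − 40 gives 5P = 285, so P* = £57 and Q* = 188.
With the tax collected from producers, supply shifts: Qs = 4(P − 5.5) − 40.
Solving gives Q = 183.6 with buyers paying £61.4 and producers receiving £55.9 (the £5.5 wedge).
Per-month burden: buyers £4.4, producers £1.1.
Buyers take the larger share because demand is less price-elastic here (demand slope 1 vs supply slope 4).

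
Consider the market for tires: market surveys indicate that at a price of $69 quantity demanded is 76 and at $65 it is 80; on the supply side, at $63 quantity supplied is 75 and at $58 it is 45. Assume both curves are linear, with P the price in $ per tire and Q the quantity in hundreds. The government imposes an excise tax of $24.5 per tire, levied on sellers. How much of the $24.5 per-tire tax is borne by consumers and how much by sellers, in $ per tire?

Consumers bear $21 per tire; sellers bear $3.5 per tire.

Demand slope: (80 − 76)/(65 − 69) = -1, so Qd = 145 − P.
Supply slope: (45 − 75)/(58 − 63) = 6, so Qs = 6P − 303.
Without the tax, 145 − P = 6P − 303 gives 7P = 448, so P* = $64 and Q* = 81.
With the tax collected from sellers, supply shifts: Qs = 6(P − 24.5) − 303.
New equilibrium: consumers pay $85, sellers receive $60.5, Q = 60. (Wedge: Pb − Ps = 24.5.)
Burden on consumers: $21; on sellers: $3.5. (They sum to $24.5.)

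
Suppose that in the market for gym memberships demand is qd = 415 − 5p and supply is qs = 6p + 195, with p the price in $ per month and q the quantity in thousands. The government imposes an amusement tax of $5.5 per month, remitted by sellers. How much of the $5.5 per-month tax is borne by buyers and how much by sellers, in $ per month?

Without the tax, 415 − 5p = 6p + 195 gives 11p = 220, so p* = $20 and q* = 315.
With the tax collected from sellers, supply shifts: qs = 6(p − 5.5) + 195.
New equilibrium: buyers pay $23, sellers receive $17.5, q = 300. (Wedge: pb − ps = 5.5.)
Burden on buyers: $3; on sellers: $2.5. (They sum to $5.5.)

Buyers bear $3 per month; sellers bear $2.5 per month.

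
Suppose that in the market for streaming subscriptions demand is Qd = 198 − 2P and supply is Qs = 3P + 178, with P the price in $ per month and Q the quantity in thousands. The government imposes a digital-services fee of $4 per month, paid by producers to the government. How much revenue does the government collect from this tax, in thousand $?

Tax revenue = $740.8 thousand.

Without the tax, 198 − 2P = 3P + 178 gives 5P = 20, so P* = $4 and Q* = 190.
With the tax collected from producers, supply shifts: Qs = 3(P − 4) + 178.
New equilibrium: buyers pay $6.4, producers receive $2.4, Q = 185.2. (Wedge: Pb − Ps = 4.)
Revenue = t · Q = 4 · 185.2 = $740.8.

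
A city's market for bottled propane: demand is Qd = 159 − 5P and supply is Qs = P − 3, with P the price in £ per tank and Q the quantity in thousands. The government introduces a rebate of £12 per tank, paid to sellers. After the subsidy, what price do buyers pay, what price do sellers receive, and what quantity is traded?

Buyers pay £25; sellers receive £37; quantity = 34.

Without the subsidy, 159 − 5P = P − 3 gives 6P = 162, so P* = £27 and Q* = 24.
With a per-unit subsidy paid to sellers, each receives P + 12 per unit sold, so supply becomes Qs = (P + 12) − 3.
New equilibrium: buyers pay £25, sellers receive £37, Q = 34. (Wedge: Pb − Ps = −12.)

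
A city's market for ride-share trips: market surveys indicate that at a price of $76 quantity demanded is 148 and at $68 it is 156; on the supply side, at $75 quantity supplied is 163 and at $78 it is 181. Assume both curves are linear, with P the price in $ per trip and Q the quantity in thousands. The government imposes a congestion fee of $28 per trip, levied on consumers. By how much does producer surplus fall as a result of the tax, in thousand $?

Producer surplus falls by $556 thousand.

Demand slope: (156 − 148)/(68 − 76) = -1, so Qd = 224 − P.
Supply slope: (181 − 163)/(78 − 75) = 6, so Qs = 6P − 287.
Before the tax: set 224 − P = 6P − 287 → P* = $73, Q* = 151.
With the tax collected from consumers, demand (in seller-price terms) shifts: Qd = 224 − (P + 28).
Solving gives Q = 127 with consumers paying $97 and sellers receiving $69 (the $28 wedge).
ΔPS is the trapezoid between Q = 127 and Q = 151 of height $4: ½ · (151 + 127) · 4 = $556.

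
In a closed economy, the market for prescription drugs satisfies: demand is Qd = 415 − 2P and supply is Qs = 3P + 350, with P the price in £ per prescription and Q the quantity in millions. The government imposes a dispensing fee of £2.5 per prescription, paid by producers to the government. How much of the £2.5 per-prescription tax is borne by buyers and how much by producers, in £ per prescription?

Without the tax, 415 − 2P = 3P + 350 gives 5P = 65, so P* = £13 and Q* = 389.
With the tax collected from producers, supply shifts: Qs = 3(P − 2.5) + 350.
New equilibrium: buyers pay £14.5, producers receive £12, Q = 386. (Wedge: Pb − Ps = 2.5.)
Burden on buyers: £1.5; on producers: £1. (They sum to £2.5.)
The less price-elastic side of the market bears the larger share of a per-unit tax.

Buyers bear £1.5 per prescription; producers bear £1 per prescription.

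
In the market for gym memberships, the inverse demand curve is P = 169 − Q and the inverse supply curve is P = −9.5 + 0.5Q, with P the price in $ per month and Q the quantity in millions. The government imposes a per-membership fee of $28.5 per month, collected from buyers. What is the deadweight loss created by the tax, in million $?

Deadweight loss = $270.75 million.

Rewrite in direct form: Qd = 169 − P and Qs = 2P + 19.
Before the tax: set 169 − P = 2P + 19 → P* = $50, Q* = 119.
With the tax collected from buyers, demand (in seller-price terms) shifts: Qd = 169 − (P + 28.5).
Solving gives Q = 100 with buyers paying $69 and producers receiving $40.5 (the $28.5 wedge).
Quantity falls by |ΔQ| = |119 − 100| = 19.
DWL = ½ · t · |ΔQ| = ½ · 28.5 · 19 = $270.75.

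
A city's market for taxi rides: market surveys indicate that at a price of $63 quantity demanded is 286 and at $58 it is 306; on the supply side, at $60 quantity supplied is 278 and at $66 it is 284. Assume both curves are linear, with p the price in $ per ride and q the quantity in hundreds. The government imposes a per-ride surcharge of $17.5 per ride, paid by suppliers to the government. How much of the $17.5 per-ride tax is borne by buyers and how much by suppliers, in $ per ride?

Demand slope: (306 − 286)/(58 − 63) = -4, so qd = 538 − 4p.
Supply slope: (284 − 278)/(66 − 60) = 1, so qs = p + 218.
Before the tax: set 538 − 4p = p + 218 → p* = $64, q* = 282.
With the tax collected from suppliers, supply shifts: qs = (p − 17.5) + 218.
Solving gives q = 268 with buyers paying $67.5 and suppliers receiving $50 (the $17.5 wedge).
Burden on buyers: $3.5; on suppliers: $14. (They sum to $17.5.)

Buyers bear $3.5 per ride; suppliers bear $14 per ride.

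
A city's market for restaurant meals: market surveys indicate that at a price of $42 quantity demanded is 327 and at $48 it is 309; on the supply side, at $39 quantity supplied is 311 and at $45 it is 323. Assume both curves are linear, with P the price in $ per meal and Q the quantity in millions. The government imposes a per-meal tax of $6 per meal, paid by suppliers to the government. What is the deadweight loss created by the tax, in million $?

Deadweight loss = $21.6 million.

Demand slope: (309 − 327)/(48 − 42) = -3, so Qd = 453 − 3P.
Supply slope: (323 − 311)/(45 − 39) = 2, so Qs = 2P + 233.
Without the tax, 453 − 3P = 2P + 233 gives 5P = 220, so P* = $44 and Q* = 321.
With the tax collected from suppliers, supply shifts: Qs = 2(P − 6) + 233.
Solving gives Q = 313.8 with consumers paying $46.4 and suppliers receiving $40.4 (the $6 wedge).
Quantity falls by |ΔQ| = |321 − 313.8| = 7.2.
DWL = ½ · t · |ΔQ| = ½ · 6 · 7.2 = $21.6.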